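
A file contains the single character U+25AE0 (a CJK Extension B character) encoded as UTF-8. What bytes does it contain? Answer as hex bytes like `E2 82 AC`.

U+25AE0 = 0x25AE0 = 154336 decimal. In range U+10000–U+10FFFF → 4-byte form: 11110xxx 10xxxxxx 10xxxxxx 10xxxxxx.
Binary (21 bits): 000100101101011100000.
Split 3+6+6+6: 000 | 100101 | 101011 | 100000.
Byte 1: 11110000 = 0xF0.
Byte 2: 10100101 = 0xA5.
Byte 3: 10101011 = 0xAB.
Byte 4: 10100000 = 0xA0.

F0 A5 AB A0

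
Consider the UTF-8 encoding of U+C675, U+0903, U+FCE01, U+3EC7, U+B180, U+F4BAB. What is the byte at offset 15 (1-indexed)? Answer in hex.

1-indexed offset 15 is 0-indexed offset 14.
U+C675 → 3-byte form EC 99 B5 at offsets 0–2.
U+0903 → 3-byte form E0 A4 83 at offsets 3–5.
U+FCE01 → 4-byte form F3 BC B8 81 at offsets 6–9.
U+3EC7 → 3-byte form E3 BB 87 at offsets 10–12.
U+B180 → 3-byte form EB 86 80 at offsets 13–15.
Offset 14 falls in char 5's range; it's byte 2 of EB 86 80 = 0x86.

0x86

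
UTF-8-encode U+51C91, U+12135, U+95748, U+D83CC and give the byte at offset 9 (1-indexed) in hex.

1-indexed offset 9 is 0-indexed offset 8.
U+51C91 → 4-byte form F1 91 B2 91 at offsets 0–3.
U+12135 → 4-byte form F0 92 84 B5 at offsets 4–7.
U+95748 → 4-byte form F2 95 9D 88 at offsets 8–11.
Offset 8 falls in char 3's range; it's byte 1 of F2 95 9D 88 = 0xF2.

0xF2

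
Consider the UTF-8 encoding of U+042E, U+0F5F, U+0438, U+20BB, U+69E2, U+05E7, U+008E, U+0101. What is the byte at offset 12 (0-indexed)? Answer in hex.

0xA2

U+042E → 2-byte form D0 AE at offsets 0–1.
U+0F5F → 3-byte form E0 BD 9F at offsets 2–4.
U+0438 → 2-byte form D0 B8 at offsets 5–6.
U+20BB → 3-byte form E2 82 BB at offsets 7–9.
U+69E2 → 3-byte form E6 A7 A2 at offsets 10–12.
Offset 12 falls in char 5's range; it's byte 3 of E6 A7 A2 = 0xA2.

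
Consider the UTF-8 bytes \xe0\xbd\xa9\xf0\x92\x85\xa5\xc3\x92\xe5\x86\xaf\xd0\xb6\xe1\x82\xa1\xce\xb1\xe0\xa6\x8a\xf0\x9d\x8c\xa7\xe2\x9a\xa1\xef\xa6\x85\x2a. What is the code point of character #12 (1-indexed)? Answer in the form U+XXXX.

U+002A

Offset 0: leading byte 0xE0 = 11100000 → 3-byte char #1 = E0 BD A9.
Offset 3: leading byte 0xF0 = 11110000 → 4-byte char #2 = F0 92 85 A5.
Offset 7: leading byte 0xC3 = 11000011 → 2-byte char #3 = C3 92.
Offset 9: leading byte 0xE5 = 11100101 → 3-byte char #4 = E5 86 AF.
Offset 12: leading byte 0xD0 = 11010000 → 2-byte char #5 = D0 B6.
Offset 14: leading byte 0xE1 = 11100001 → 3-byte char #6 = E1 82 A1.
Offset 17: leading byte 0xCE = 11001110 → 2-byte char #7 = CE B1.
Offset 19: leading byte 0xE0 = 11100000 → 3-byte char #8 = E0 A6 8A.
Offset 22: leading byte 0xF0 = 11110000 → 4-byte char #9 = F0 9D 8C A7.
Offset 26: leading byte 0xE2 = 11100010 → 3-byte char #10 = E2 9A A1.
Offset 29: leading byte 0xEF = 11101111 → 3-byte char #11 = EF A6 85.
Offset 32: leading byte 0x2A = 00101010 → 1-byte char #12 = 2A.
Leading byte 0x2A = 00101010 matches 0xxxxxxx → 1-byte sequence.
Byte 1: 0x2A = 00101010, payload 0101010 (7 bits).
Concatenate: 0101010 = 0x2A (7 bits → U+002A).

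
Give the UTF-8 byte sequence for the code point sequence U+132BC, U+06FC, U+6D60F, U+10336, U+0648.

U+132BC: 4-byte form → F0 93 8A BC.
U+06FC: 2-byte form → DB BC.
U+6D60F: 4-byte form → F1 AD 98 8F.
U+10336: 4-byte form → F0 90 8C B6.
U+0648: 2-byte form → D9 88.
Concatenated (16 bytes): F0 93 8A BC DB BC F1 AD 98 8F F0 90 8C B6 D9 88.

F0 93 8A BC DB BC F1 AD 98 8F F0 90 8C B6 D9 88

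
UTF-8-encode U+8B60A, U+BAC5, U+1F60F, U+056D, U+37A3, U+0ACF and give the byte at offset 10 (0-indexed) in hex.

U+8B60A → 4-byte form F2 8B 98 8A at offsets 0–3.
U+BAC5 → 3-byte form EB AB 85 at offsets 4–6.
U+1F60F → 4-byte form F0 9F 98 8F at offsets 7–10.
Offset 10 falls in char 3's range; it's byte 4 of F0 9F 98 8F = 0x8F.

0x8F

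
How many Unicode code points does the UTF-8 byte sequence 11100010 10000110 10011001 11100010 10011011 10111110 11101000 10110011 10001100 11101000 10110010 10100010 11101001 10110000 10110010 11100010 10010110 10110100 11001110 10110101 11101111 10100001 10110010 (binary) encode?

Byte at offset 0: 0xE2 = 11100010 → 3-byte char (#1). Advance 3.
Byte at offset 3: 0xE2 = 11100010 → 3-byte char (#2). Advance 3.
Byte at offset 6: 0xE8 = 11101000 → 3-byte char (#3). Advance 3.
Byte at offset 9: 0xE8 = 11101000 → 3-byte char (#4). Advance 3.
Byte at offset 12: 0xE9 = 11101001 → 3-byte char (#5). Advance 3.
Byte at offset 15: 0xE2 = 11100010 → 3-byte char (#6). Advance 3.
Byte at offset 18: 0xCE = 11001110 → 2-byte char (#7). Advance 2.
Byte at offset 20: 0xEF = 11101111 → 3-byte char (#8). Advance 3.
Reached end at offset 23 after 8 code points.

8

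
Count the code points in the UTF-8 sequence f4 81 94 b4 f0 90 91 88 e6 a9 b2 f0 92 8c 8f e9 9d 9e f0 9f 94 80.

6

Byte at offset 0: 0xF4 = 11110100 → 4-byte char (#1). Advance 4.
Byte at offset 4: 0xF0 = 11110000 → 4-byte char (#2). Advance 4.
Byte at offset 8: 0xE6 = 11100110 → 3-byte char (#3). Advance 3.
Byte at offset 11: 0xF0 = 11110000 → 4-byte char (#4). Advance 4.
Byte at offset 15: 0xE9 = 11101001 → 3-byte char (#5). Advance 3.
Byte at offset 18: 0xF0 = 11110000 → 4-byte char (#6). Advance 4.
Reached end at offset 22 after 6 code points.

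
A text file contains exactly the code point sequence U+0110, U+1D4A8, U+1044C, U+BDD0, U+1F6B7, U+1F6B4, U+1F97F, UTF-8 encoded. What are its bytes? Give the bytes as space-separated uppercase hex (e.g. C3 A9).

C4 90 F0 9D 92 A8 F0 90 91 8C EB B7 90 F0 9F 9A B7 F0 9F 9A B4 F0 9F A5 BF

U+0110: 2-byte form → C4 90.
U+1D4A8: 4-byte form → F0 9D 92 A8.
U+1044C: 4-byte form → F0 90 91 8C.
U+BDD0: 3-byte form → EB B7 90.
U+1F6B7: 4-byte form → F0 9F 9A B7.
U+1F6B4: 4-byte form → F0 9F 9A B4.
U+1F97F: 4-byte form → F0 9F A5 BF.
Concatenated (25 bytes): C4 90 F0 9D 92 A8 F0 90 91 8C EB B7 90 F0 9F 9A B7 F0 9F 9A B4 F0 9F A5 BF.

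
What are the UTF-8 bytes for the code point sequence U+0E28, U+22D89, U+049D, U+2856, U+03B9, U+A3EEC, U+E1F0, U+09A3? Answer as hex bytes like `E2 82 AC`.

U+0E28: 3-byte form → E0 B8 A8.
U+22D89: 4-byte form → F0 A2 B6 89.
U+049D: 2-byte form → D2 9D.
U+2856: 3-byte form → E2 A1 96.
U+03B9: 2-byte form → CE B9.
U+A3EEC: 4-byte form → F2 A3 BB AC.
U+E1F0: 3-byte form → EE 87 B0.
U+09A3: 3-byte form → E0 A6 A3.
Concatenated (24 bytes): E0 B8 A8 F0 A2 B6 89 D2 9D E2 A1 96 CE B9 F2 A3 BB AC EE 87 B0 E0 A6 A3.

E0 B8 A8 F0 A2 B6 89 D2 9D E2 A1 96 CE B9 F2 A3 BB AC EE 87 B0 E0 A6 A3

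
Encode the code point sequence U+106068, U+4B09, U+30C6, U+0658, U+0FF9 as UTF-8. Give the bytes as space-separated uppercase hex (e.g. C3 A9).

F4 86 81 A8 E4 AC 89 E3 83 86 D9 98 E0 BF B9

U+106068: 4-byte form → F4 86 81 A8.
U+4B09: 3-byte form → E4 AC 89.
U+30C6: 3-byte form → E3 83 86.
U+0658: 2-byte form → D9 98.
U+0FF9: 3-byte form → E0 BF B9.
Concatenated (15 bytes): F4 86 81 A8 E4 AC 89 E3 83 86 D9 98 E0 BF B9.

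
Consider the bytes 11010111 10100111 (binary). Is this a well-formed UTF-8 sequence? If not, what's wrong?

Leading byte 0xD7 = 11010111 → 2-byte form.
Continuation bytes 0xA7=10100111 all match 10xxxxxx.
Decoded value 0x5E7 is ≥ 0x80 (shortest form) and not a surrogate.

valid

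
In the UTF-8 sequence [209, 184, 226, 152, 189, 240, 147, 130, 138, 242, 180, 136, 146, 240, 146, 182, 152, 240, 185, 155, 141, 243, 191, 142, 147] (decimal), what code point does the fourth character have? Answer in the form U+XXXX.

Offset 0: leading byte 0xD1 = 11010001 → 2-byte char #1 = D1 B8.
Offset 2: leading byte 0xE2 = 11100010 → 3-byte char #2 = E2 98 BD.
Offset 5: leading byte 0xF0 = 11110000 → 4-byte char #3 = F0 93 82 8A.
Offset 9: leading byte 0xF2 = 11110010 → 4-byte char #4 = F2 B4 88 92.
Leading byte 0xF2 = 11110010 matches 11110xxx → 4-byte sequence.
Byte 1: 0xF2 = 11110010, payload 010 (3 bits).
Byte 2: 0xB4 = 10110100 (10xxxxxx ✓), payload 110100.
Byte 3: 0x88 = 10001000 (10xxxxxx ✓), payload 001000.
Byte 4: 0x92 = 10010010 (10xxxxxx ✓), payload 010010.
Concatenate: 010110100001000010010 = 0xB4212 (21 bits → U+B4212).

U+B4212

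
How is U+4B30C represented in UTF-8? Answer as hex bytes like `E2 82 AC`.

F1 8B 8C 8C

U+4B30C = 0x4B30C = 307980 decimal. In range U+10000–U+10FFFF → 4-byte form: 11110xxx 10xxxxxx 10xxxxxx 10xxxxxx.
Binary (21 bits): 001001011001100001100.
Split 3+6+6+6: 001 | 001011 | 001100 | 001100.
Byte 1: 11110001 = 0xF1.
Byte 2: 10001011 = 0x8B.
Byte 3: 10001100 = 0x8C.
Byte 4: 10001100 = 0x8C.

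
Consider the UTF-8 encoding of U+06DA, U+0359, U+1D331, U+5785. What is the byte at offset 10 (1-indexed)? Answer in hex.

1-indexed offset 10 is 0-indexed offset 9.
U+06DA → 2-byte form DB 9A at offsets 0–1.
U+0359 → 2-byte form CD 99 at offsets 2–3.
U+1D331 → 4-byte form F0 9D 8C B1 at offsets 4–7.
U+5785 → 3-byte form E5 9E 85 at offsets 8–10.
Offset 9 falls in char 4's range; it's byte 2 of E5 9E 85 = 0x9E.

0x9E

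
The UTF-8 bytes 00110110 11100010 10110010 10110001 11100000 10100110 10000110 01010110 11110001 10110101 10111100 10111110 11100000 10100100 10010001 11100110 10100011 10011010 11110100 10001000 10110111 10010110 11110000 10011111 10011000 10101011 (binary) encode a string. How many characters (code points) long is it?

Byte at offset 0: 0x36 = 00110110 → 1-byte char (#1). Advance 1.
Byte at offset 1: 0xE2 = 11100010 → 3-byte char (#2). Advance 3.
Byte at offset 4: 0xE0 = 11100000 → 3-byte char (#3). Advance 3.
Byte at offset 7: 0x56 = 01010110 → 1-byte char (#4). Advance 1.
Byte at offset 8: 0xF1 = 11110001 → 4-byte char (#5). Advance 4.
Byte at offset 12: 0xE0 = 11100000 → 3-byte char (#6). Advance 3.
Byte at offset 15: 0xE6 = 11100110 → 3-byte char (#7). Advance 3.
Byte at offset 18: 0xF4 = 11110100 → 4-byte char (#8). Advance 4.
Byte at offset 22: 0xF0 = 11110000 → 4-byte char (#9). Advance 4.
Reached end at offset 26 after 9 code points.

9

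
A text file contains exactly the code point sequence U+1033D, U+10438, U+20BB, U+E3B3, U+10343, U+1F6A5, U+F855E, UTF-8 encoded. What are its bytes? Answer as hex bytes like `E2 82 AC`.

F0 90 8C BD F0 90 90 B8 E2 82 BB EE 8E B3 F0 90 8D 83 F0 9F 9A A5 F3 B8 95 9E

U+1033D: 4-byte form → F0 90 8C BD.
U+10438: 4-byte form → F0 90 90 B8.
U+20BB: 3-byte form → E2 82 BB.
U+E3B3: 3-byte form → EE 8E B3.
U+10343: 4-byte form → F0 90 8D 83.
U+1F6A5: 4-byte form → F0 9F 9A A5.
U+F855E: 4-byte form → F3 B8 95 9E.
Concatenated (26 bytes): F0 90 8C BD F0 90 90 B8 E2 82 BB EE 8E B3 F0 90 8D 83 F0 9F 9A A5 F3 B8 95 9E.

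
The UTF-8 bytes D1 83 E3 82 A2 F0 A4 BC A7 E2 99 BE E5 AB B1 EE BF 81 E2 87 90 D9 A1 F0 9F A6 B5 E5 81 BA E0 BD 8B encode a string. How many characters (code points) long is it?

11

Byte at offset 0: 0xD1 = 11010001 → 2-byte char (#1). Advance 2.
Byte at offset 2: 0xE3 = 11100011 → 3-byte char (#2). Advance 3.
Byte at offset 5: 0xF0 = 11110000 → 4-byte char (#3). Advance 4.
Byte at offset 9: 0xE2 = 11100010 → 3-byte char (#4). Advance 3.
Byte at offset 12: 0xE5 = 11100101 → 3-byte char (#5). Advance 3.
Byte at offset 15: 0xEE = 11101110 → 3-byte char (#6). Advance 3.
Byte at offset 18: 0xE2 = 11100010 → 3-byte char (#7). Advance 3.
Byte at offset 21: 0xD9 = 11011001 → 2-byte char (#8). Advance 2.
Byte at offset 23: 0xF0 = 11110000 → 4-byte char (#9). Advance 4.
Byte at offset 27: 0xE5 = 11100101 → 3-byte char (#10). Advance 3.
Byte at offset 30: 0xE0 = 11100000 → 3-byte char (#11). Advance 3.
Reached end at offset 33 after 11 code points.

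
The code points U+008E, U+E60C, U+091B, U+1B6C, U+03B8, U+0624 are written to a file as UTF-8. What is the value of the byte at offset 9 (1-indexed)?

0xE1

1-indexed offset 9 is 0-indexed offset 8.
U+008E → 2-byte form C2 8E at offsets 0–1.
U+E60C → 3-byte form EE 98 8C at offsets 2–4.
U+091B → 3-byte form E0 A4 9B at offsets 5–7.
U+1B6C → 3-byte form E1 AD AC at offsets 8–10.
Offset 8 falls in char 4's range; it's byte 1 of E1 AD AC = 0xE1.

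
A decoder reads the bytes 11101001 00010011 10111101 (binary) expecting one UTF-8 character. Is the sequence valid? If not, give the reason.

invalid (non-continuation byte where continuation expected)

Leading byte 0xE9 = 11101001 → 3-byte form.
Byte 2 is 0x13 = 00010011, which is not 10xxxxxx — expected a continuation byte.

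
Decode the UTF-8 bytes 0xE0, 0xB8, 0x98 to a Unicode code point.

Leading byte 0xE0 = 11100000 matches 1110xxxx → 3-byte sequence.
Byte 1: 0xE0 = 11100000, payload 0000 (4 bits).
Byte 2: 0xB8 = 10111000 (10xxxxxx ✓), payload 111000.
Byte 3: 0x98 = 10011000 (10xxxxxx ✓), payload 011000.
Concatenate: 0000111000011000 = 0xE18 (16 bits → U+0E18).

U+0E18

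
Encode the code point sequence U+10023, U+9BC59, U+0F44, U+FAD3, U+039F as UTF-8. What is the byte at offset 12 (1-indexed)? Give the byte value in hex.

1-indexed offset 12 is 0-indexed offset 11.
U+10023 → 4-byte form F0 90 80 A3 at offsets 0–3.
U+9BC59 → 4-byte form F2 9B B1 99 at offsets 4–7.
U+0F44 → 3-byte form E0 BD 84 at offsets 8–10.
U+FAD3 → 3-byte form EF AB 93 at offsets 11–13.
Offset 11 falls in char 4's range; it's byte 1 of EF AB 93 = 0xEF.

0xEF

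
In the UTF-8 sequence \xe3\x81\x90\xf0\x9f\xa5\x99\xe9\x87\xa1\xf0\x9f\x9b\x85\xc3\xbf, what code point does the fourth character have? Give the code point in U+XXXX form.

Offset 0: leading byte 0xE3 = 11100011 → 3-byte char #1 = E3 81 90.
Offset 3: leading byte 0xF0 = 11110000 → 4-byte char #2 = F0 9F A5 99.
Offset 7: leading byte 0xE9 = 11101001 → 3-byte char #3 = E9 87 A1.
Offset 10: leading byte 0xF0 = 11110000 → 4-byte char #4 = F0 9F 9B 85.
Leading byte 0xF0 = 11110000 matches 11110xxx → 4-byte sequence.
Byte 1: 0xF0 = 11110000, payload 000 (3 bits).
Byte 2: 0x9F = 10011111 (10xxxxxx ✓), payload 011111.
Byte 3: 0x9B = 10011011 (10xxxxxx ✓), payload 011011.
Byte 4: 0x85 = 10000101 (10xxxxxx ✓), payload 000101.
Concatenate: 000011111011011000101 = 0x1F6C5 (21 bits → U+1F6C5).

U+1F6C5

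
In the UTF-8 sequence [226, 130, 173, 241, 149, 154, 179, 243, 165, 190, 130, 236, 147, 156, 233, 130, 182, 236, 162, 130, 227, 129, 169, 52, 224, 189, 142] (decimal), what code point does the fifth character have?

Offset 0: leading byte 0xE2 = 11100010 → 3-byte char #1 = E2 82 AD.
Offset 3: leading byte 0xF1 = 11110001 → 4-byte char #2 = F1 95 9A B3.
Offset 7: leading byte 0xF3 = 11110011 → 4-byte char #3 = F3 A5 BE 82.
Offset 11: leading byte 0xEC = 11101100 → 3-byte char #4 = EC 93 9C.
Offset 14: leading byte 0xE9 = 11101001 → 3-byte char #5 = E9 82 B6.
Leading byte 0xE9 = 11101001 matches 1110xxxx → 3-byte sequence.
Byte 1: 0xE9 = 11101001, payload 1001 (4 bits).
Byte 2: 0x82 = 10000010 (10xxxxxx ✓), payload 000010.
Byte 3: 0xB6 = 10110110 (10xxxxxx ✓), payload 110110.
Concatenate: 1001000010110110 = 0x90B6 (16 bits → U+90B6).

U+90B6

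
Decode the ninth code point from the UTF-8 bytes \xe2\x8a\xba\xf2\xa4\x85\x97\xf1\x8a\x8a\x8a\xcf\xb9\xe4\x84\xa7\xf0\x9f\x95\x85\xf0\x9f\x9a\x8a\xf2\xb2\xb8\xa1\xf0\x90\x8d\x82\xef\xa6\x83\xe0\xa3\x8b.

U+10342

Offset 0: leading byte 0xE2 = 11100010 → 3-byte char #1 = E2 8A BA.
Offset 3: leading byte 0xF2 = 11110010 → 4-byte char #2 = F2 A4 85 97.
Offset 7: leading byte 0xF1 = 11110001 → 4-byte char #3 = F1 8A 8A 8A.
Offset 11: leading byte 0xCF = 11001111 → 2-byte char #4 = CF B9.
Offset 13: leading byte 0xE4 = 11100100 → 3-byte char #5 = E4 84 A7.
Offset 16: leading byte 0xF0 = 11110000 → 4-byte char #6 = F0 9F 95 85.
Offset 20: leading byte 0xF0 = 11110000 → 4-byte char #7 = F0 9F 9A 8A.
Offset 24: leading byte 0xF2 = 11110010 → 4-byte char #8 = F2 B2 B8 A1.
Offset 28: leading byte 0xF0 = 11110000 → 4-byte char #9 = F0 90 8D 82.
Leading byte 0xF0 = 11110000 matches 11110xxx → 4-byte sequence.
Byte 1: 0xF0 = 11110000, payload 000 (3 bits).
Byte 2: 0x90 = 10010000 (10xxxxxx ✓), payload 010000.
Byte 3: 0x8D = 10001101 (10xxxxxx ✓), payload 001101.
Byte 4: 0x82 = 10000010 (10xxxxxx ✓), payload 000010.
Concatenate: 000010000001101000010 = 0x10342 (21 bits → U+10342).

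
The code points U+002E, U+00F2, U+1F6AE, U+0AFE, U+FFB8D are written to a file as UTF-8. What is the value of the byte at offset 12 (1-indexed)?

0xBF

1-indexed offset 12 is 0-indexed offset 11.
U+002E → 1-byte form 2E at offsets 0–0.
U+00F2 → 2-byte form C3 B2 at offsets 1–2.
U+1F6AE → 4-byte form F0 9F 9A AE at offsets 3–6.
U+0AFE → 3-byte form E0 AB BE at offsets 7–9.
U+FFB8D → 4-byte form F3 BF AE 8D at offsets 10–13.
Offset 11 falls in char 5's range; it's byte 2 of F3 BF AE 8D = 0xBF.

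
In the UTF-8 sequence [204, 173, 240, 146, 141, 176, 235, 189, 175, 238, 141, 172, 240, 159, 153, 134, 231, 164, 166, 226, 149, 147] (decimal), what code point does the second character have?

Offset 0: leading byte 0xCC = 11001100 → 2-byte char #1 = CC AD.
Offset 2: leading byte 0xF0 = 11110000 → 4-byte char #2 = F0 92 8D B0.
Leading byte 0xF0 = 11110000 matches 11110xxx → 4-byte sequence.
Byte 1: 0xF0 = 11110000, payload 000 (3 bits).
Byte 2: 0x92 = 10010010 (10xxxxxx ✓), payload 010010.
Byte 3: 0x8D = 10001101 (10xxxxxx ✓), payload 001101.
Byte 4: 0xB0 = 10110000 (10xxxxxx ✓), payload 110000.
Concatenate: 000010010001101110000 = 0x12370 (21 bits → U+12370).

U+12370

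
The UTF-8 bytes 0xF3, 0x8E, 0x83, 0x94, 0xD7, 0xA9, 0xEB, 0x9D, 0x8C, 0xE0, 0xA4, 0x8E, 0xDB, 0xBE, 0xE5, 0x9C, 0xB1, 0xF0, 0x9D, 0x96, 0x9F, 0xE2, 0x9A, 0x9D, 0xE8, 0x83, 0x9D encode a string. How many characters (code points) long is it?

Byte at offset 0: 0xF3 = 11110011 → 4-byte char (#1). Advance 4.
Byte at offset 4: 0xD7 = 11010111 → 2-byte char (#2). Advance 2.
Byte at offset 6: 0xEB = 11101011 → 3-byte char (#3). Advance 3.
Byte at offset 9: 0xE0 = 11100000 → 3-byte char (#4). Advance 3.
Byte at offset 12: 0xDB = 11011011 → 2-byte char (#5). Advance 2.
Byte at offset 14: 0xE5 = 11100101 → 3-byte char (#6). Advance 3.
Byte at offset 17: 0xF0 = 11110000 → 4-byte char (#7). Advance 4.
Byte at offset 21: 0xE2 = 11100010 → 3-byte char (#8). Advance 3.
Byte at offset 24: 0xE8 = 11101000 → 3-byte char (#9). Advance 3.
Reached end at offset 27 after 9 code points.

9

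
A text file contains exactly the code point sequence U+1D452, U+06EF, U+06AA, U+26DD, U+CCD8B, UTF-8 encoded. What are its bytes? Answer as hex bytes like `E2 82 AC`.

U+1D452: 4-byte form → F0 9D 91 92.
U+06EF: 2-byte form → DB AF.
U+06AA: 2-byte form → DA AA.
U+26DD: 3-byte form → E2 9B 9D.
U+CCD8B: 4-byte form → F3 8C B6 8B.
Concatenated (15 bytes): F0 9D 91 92 DB AF DA AA E2 9B 9D F3 8C B6 8B.

F0 9D 91 92 DB AF DA AA E2 9B 9D F3 8C B6 8B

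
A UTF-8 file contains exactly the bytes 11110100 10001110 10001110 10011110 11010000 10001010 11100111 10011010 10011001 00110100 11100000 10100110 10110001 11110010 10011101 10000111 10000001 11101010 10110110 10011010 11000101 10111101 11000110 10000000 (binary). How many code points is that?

Byte at offset 0: 0xF4 = 11110100 → 4-byte char (#1). Advance 4.
Byte at offset 4: 0xD0 = 11010000 → 2-byte char (#2). Advance 2.
Byte at offset 6: 0xE7 = 11100111 → 3-byte char (#3). Advance 3.
Byte at offset 9: 0x34 = 00110100 → 1-byte char (#4). Advance 1.
Byte at offset 10: 0xE0 = 11100000 → 3-byte char (#5). Advance 3.
Byte at offset 13: 0xF2 = 11110010 → 4-byte char (#6). Advance 4.
Byte at offset 17: 0xEA = 11101010 → 3-byte char (#7). Advance 3.
Byte at offset 20: 0xC5 = 11000101 → 2-byte char (#8). Advance 2.
Byte at offset 22: 0xC6 = 11000110 → 2-byte char (#9). Advance 2.
Reached end at offset 24 after 9 code points.

9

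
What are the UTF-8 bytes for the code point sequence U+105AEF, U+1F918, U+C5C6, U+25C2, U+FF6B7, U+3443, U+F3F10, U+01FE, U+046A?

U+105AEF: 4-byte form → F4 85 AB AF.
U+1F918: 4-byte form → F0 9F A4 98.
U+C5C6: 3-byte form → EC 97 86.
U+25C2: 3-byte form → E2 97 82.
U+FF6B7: 4-byte form → F3 BF 9A B7.
U+3443: 3-byte form → E3 91 83.
U+F3F10: 4-byte form → F3 B3 BC 90.
U+01FE: 2-byte form → C7 BE.
U+046A: 2-byte form → D1 AA.
Concatenated (29 bytes): F4 85 AB AF F0 9F A4 98 EC 97 86 E2 97 82 F3 BF 9A B7 E3 91 83 F3 B3 BC 90 C7 BE D1 AA.

F4 85 AB AF F0 9F A4 98 EC 97 86 E2 97 82 F3 BF 9A B7 E3 91 83 F3 B3 BC 90 C7 BE D1 AA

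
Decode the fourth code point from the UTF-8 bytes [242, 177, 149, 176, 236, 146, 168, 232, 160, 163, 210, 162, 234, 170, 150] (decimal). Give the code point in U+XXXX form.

U+04A2

Offset 0: leading byte 0xF2 = 11110010 → 4-byte char #1 = F2 B1 95 B0.
Offset 4: leading byte 0xEC = 11101100 → 3-byte char #2 = EC 92 A8.
Offset 7: leading byte 0xE8 = 11101000 → 3-byte char #3 = E8 A0 A3.
Offset 10: leading byte 0xD2 = 11010010 → 2-byte char #4 = D2 A2.
Leading byte 0xD2 = 11010010 matches 110xxxxx → 2-byte sequence.
Byte 1: 0xD2 = 11010010, payload 10010 (5 bits).
Byte 2: 0xA2 = 10100010 (10xxxxxx ✓), payload 100010.
Concatenate: 10010100010 = 0x4A2 (11 bits → U+04A2).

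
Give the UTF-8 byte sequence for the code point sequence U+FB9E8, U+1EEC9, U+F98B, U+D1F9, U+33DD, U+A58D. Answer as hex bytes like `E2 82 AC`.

F3 BB A7 A8 F0 9E BB 89 EF A6 8B ED 87 B9 E3 8F 9D EA 96 8D

U+FB9E8: 4-byte form → F3 BB A7 A8.
U+1EEC9: 4-byte form → F0 9E BB 89.
U+F98B: 3-byte form → EF A6 8B.
U+D1F9: 3-byte form → ED 87 B9.
U+33DD: 3-byte form → E3 8F 9D.
U+A58D: 3-byte form → EA 96 8D.
Concatenated (20 bytes): F3 BB A7 A8 F0 9E BB 89 EF A6 8B ED 87 B9 E3 8F 9D EA 96 8D.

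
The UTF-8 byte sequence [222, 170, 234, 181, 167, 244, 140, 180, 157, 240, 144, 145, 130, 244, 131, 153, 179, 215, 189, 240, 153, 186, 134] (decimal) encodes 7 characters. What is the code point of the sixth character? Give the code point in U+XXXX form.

U+05FD

Offset 0: leading byte 0xDE = 11011110 → 2-byte char #1 = DE AA.
Offset 2: leading byte 0xEA = 11101010 → 3-byte char #2 = EA B5 A7.
Offset 5: leading byte 0xF4 = 11110100 → 4-byte char #3 = F4 8C B4 9D.
Offset 9: leading byte 0xF0 = 11110000 → 4-byte char #4 = F0 90 91 82.
Offset 13: leading byte 0xF4 = 11110100 → 4-byte char #5 = F4 83 99 B3.
Offset 17: leading byte 0xD7 = 11010111 → 2-byte char #6 = D7 BD.
Leading byte 0xD7 = 11010111 matches 110xxxxx → 2-byte sequence.
Byte 1: 0xD7 = 11010111, payload 10111 (5 bits).
Byte 2: 0xBD = 10111101 (10xxxxxx ✓), payload 111101.
Concatenate: 10111111101 = 0x5FD (11 bits → U+05FD).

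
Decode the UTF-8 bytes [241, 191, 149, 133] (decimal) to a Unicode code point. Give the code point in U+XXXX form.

Leading byte 0xF1 = 11110001 matches 11110xxx → 4-byte sequence.
Byte 1: 0xF1 = 11110001, payload 001 (3 bits).
Byte 2: 0xBF = 10111111 (10xxxxxx ✓), payload 111111.
Byte 3: 0x95 = 10010101 (10xxxxxx ✓), payload 010101.
Byte 4: 0x85 = 10000101 (10xxxxxx ✓), payload 000101.
Concatenate: 001111111010101000101 = 0x7F545 (21 bits → U+7F545).

U+7F545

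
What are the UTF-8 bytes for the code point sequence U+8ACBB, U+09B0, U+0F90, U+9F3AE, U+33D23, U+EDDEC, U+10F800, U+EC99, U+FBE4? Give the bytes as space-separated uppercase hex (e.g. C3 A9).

U+8ACBB: 4-byte form → F2 8A B2 BB.
U+09B0: 3-byte form → E0 A6 B0.
U+0F90: 3-byte form → E0 BE 90.
U+9F3AE: 4-byte form → F2 9F 8E AE.
U+33D23: 4-byte form → F0 B3 B4 A3.
U+EDDEC: 4-byte form → F3 AD B7 AC.
U+10F800: 4-byte form → F4 8F A0 80.
U+EC99: 3-byte form → EE B2 99.
U+FBE4: 3-byte form → EF AF A4.
Concatenated (32 bytes): F2 8A B2 BB E0 A6 B0 E0 BE 90 F2 9F 8E AE F0 B3 B4 A3 F3 AD B7 AC F4 8F A0 80 EE B2 99 EF AF A4.

F2 8A B2 BB E0 A6 B0 E0 BE 90 F2 9F 8E AE F0 B3 B4 A3 F3 AD B7 AC F4 8F A0 80 EE B2 99 EF AF A4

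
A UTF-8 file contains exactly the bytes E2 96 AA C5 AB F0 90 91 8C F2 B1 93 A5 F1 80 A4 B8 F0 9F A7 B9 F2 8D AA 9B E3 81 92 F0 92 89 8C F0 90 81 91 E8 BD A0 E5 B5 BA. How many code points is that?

12

Byte at offset 0: 0xE2 = 11100010 → 3-byte char (#1). Advance 3.
Byte at offset 3: 0xC5 = 11000101 → 2-byte char (#2). Advance 2.
Byte at offset 5: 0xF0 = 11110000 → 4-byte char (#3). Advance 4.
Byte at offset 9: 0xF2 = 11110010 → 4-byte char (#4). Advance 4.
Byte at offset 13: 0xF1 = 11110001 → 4-byte char (#5). Advance 4.
Byte at offset 17: 0xF0 = 11110000 → 4-byte char (#6). Advance 4.
Byte at offset 21: 0xF2 = 11110010 → 4-byte char (#7). Advance 4.
Byte at offset 25: 0xE3 = 11100011 → 3-byte char (#8). Advance 3.
Byte at offset 28: 0xF0 = 11110000 → 4-byte char (#9). Advance 4.
Byte at offset 32: 0xF0 = 11110000 → 4-byte char (#10). Advance 4.
Byte at offset 36: 0xE8 = 11101000 → 3-byte char (#11). Advance 3.
Byte at offset 39: 0xE5 = 11100101 → 3-byte char (#12). Advance 3.
Reached end at offset 42 after 12 code points.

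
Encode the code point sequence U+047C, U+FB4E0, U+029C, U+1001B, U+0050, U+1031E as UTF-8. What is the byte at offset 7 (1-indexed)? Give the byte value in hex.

1-indexed offset 7 is 0-indexed offset 6.
U+047C → 2-byte form D1 BC at offsets 0–1.
U+FB4E0 → 4-byte form F3 BB 93 A0 at offsets 2–5.
U+029C → 2-byte form CA 9C at offsets 6–7.
Offset 6 falls in char 3's range; it's byte 1 of CA 9C = 0xCA.

0xCA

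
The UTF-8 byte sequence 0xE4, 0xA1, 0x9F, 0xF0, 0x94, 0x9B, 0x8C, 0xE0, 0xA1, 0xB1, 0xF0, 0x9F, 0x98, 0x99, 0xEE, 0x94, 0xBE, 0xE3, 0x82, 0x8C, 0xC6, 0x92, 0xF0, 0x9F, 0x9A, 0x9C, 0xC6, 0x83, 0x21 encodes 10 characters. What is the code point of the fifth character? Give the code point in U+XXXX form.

U+E53E

Offset 0: leading byte 0xE4 = 11100100 → 3-byte char #1 = E4 A1 9F.
Offset 3: leading byte 0xF0 = 11110000 → 4-byte char #2 = F0 94 9B 8C.
Offset 7: leading byte 0xE0 = 11100000 → 3-byte char #3 = E0 A1 B1.
Offset 10: leading byte 0xF0 = 11110000 → 4-byte char #4 = F0 9F 98 99.
Offset 14: leading byte 0xEE = 11101110 → 3-byte char #5 = EE 94 BE.
Leading byte 0xEE = 11101110 matches 1110xxxx → 3-byte sequence.
Byte 1: 0xEE = 11101110, payload 1110 (4 bits).
Byte 2: 0x94 = 10010100 (10xxxxxx ✓), payload 010100.
Byte 3: 0xBE = 10111110 (10xxxxxx ✓), payload 111110.
Concatenate: 1110010100111110 = 0xE53E (16 bits → U+E53E).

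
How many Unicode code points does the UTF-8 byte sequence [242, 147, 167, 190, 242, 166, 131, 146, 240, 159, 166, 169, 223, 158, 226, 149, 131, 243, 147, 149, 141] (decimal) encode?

Byte at offset 0: 0xF2 = 11110010 → 4-byte char (#1). Advance 4.
Byte at offset 4: 0xF2 = 11110010 → 4-byte char (#2). Advance 4.
Byte at offset 8: 0xF0 = 11110000 → 4-byte char (#3). Advance 4.
Byte at offset 12: 0xDF = 11011111 → 2-byte char (#4). Advance 2.
Byte at offset 14: 0xE2 = 11100010 → 3-byte char (#5). Advance 3.
Byte at offset 17: 0xF3 = 11110011 → 4-byte char (#6). Advance 4.
Reached end at offset 21 after 6 code points.

6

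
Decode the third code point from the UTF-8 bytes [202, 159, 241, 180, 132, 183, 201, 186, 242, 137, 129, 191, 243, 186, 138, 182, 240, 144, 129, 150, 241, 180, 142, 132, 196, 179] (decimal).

Offset 0: leading byte 0xCA = 11001010 → 2-byte char #1 = CA 9F.
Offset 2: leading byte 0xF1 = 11110001 → 4-byte char #2 = F1 B4 84 B7.
Offset 6: leading byte 0xC9 = 11001001 → 2-byte char #3 = C9 BA.
Leading byte 0xC9 = 11001001 matches 110xxxxx → 2-byte sequence.
Byte 1: 0xC9 = 11001001, payload 01001 (5 bits).
Byte 2: 0xBA = 10111010 (10xxxxxx ✓), payload 111010.
Concatenate: 01001111010 = 0x27A (11 bits → U+027A).

U+027A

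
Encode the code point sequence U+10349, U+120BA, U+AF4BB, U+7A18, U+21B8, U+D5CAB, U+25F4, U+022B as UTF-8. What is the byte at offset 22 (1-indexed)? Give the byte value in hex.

1-indexed offset 22 is 0-indexed offset 21.
U+10349 → 4-byte form F0 90 8D 89 at offsets 0–3.
U+120BA → 4-byte form F0 92 82 BA at offsets 4–7.
U+AF4BB → 4-byte form F2 AF 92 BB at offsets 8–11.
U+7A18 → 3-byte form E7 A8 98 at offsets 12–14.
U+21B8 → 3-byte form E2 86 B8 at offsets 15–17.
U+D5CAB → 4-byte form F3 95 B2 AB at offsets 18–21.
Offset 21 falls in char 6's range; it's byte 4 of F3 95 B2 AB = 0xAB.

0xAB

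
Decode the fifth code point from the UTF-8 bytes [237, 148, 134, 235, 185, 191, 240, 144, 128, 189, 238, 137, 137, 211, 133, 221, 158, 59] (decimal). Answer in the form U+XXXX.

U+04C5

Offset 0: leading byte 0xED = 11101101 → 3-byte char #1 = ED 94 86.
Offset 3: leading byte 0xEB = 11101011 → 3-byte char #2 = EB B9 BF.
Offset 6: leading byte 0xF0 = 11110000 → 4-byte char #3 = F0 90 80 BD.
Offset 10: leading byte 0xEE = 11101110 → 3-byte char #4 = EE 89 89.
Offset 13: leading byte 0xD3 = 11010011 → 2-byte char #5 = D3 85.
Leading byte 0xD3 = 11010011 matches 110xxxxx → 2-byte sequence.
Byte 1: 0xD3 = 11010011, payload 10011 (5 bits).
Byte 2: 0x85 = 10000101 (10xxxxxx ✓), payload 000101.
Concatenate: 10011000101 = 0x4C5 (11 bits → U+04C5).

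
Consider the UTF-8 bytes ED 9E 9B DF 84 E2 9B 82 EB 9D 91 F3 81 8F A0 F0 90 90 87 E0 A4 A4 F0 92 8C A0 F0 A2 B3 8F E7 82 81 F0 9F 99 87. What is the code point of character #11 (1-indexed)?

Offset 0: leading byte 0xED = 11101101 → 3-byte char #1 = ED 9E 9B.
Offset 3: leading byte 0xDF = 11011111 → 2-byte char #2 = DF 84.
Offset 5: leading byte 0xE2 = 11100010 → 3-byte char #3 = E2 9B 82.
Offset 8: leading byte 0xEB = 11101011 → 3-byte char #4 = EB 9D 91.
Offset 11: leading byte 0xF3 = 11110011 → 4-byte char #5 = F3 81 8F A0.
Offset 15: leading byte 0xF0 = 11110000 → 4-byte char #6 = F0 90 90 87.
Offset 19: leading byte 0xE0 = 11100000 → 3-byte char #7 = E0 A4 A4.
Offset 22: leading byte 0xF0 = 11110000 → 4-byte char #8 = F0 92 8C A0.
Offset 26: leading byte 0xF0 = 11110000 → 4-byte char #9 = F0 A2 B3 8F.
Offset 30: leading byte 0xE7 = 11100111 → 3-byte char #10 = E7 82 81.
Offset 33: leading byte 0xF0 = 11110000 → 4-byte char #11 = F0 9F 99 87.
Leading byte 0xF0 = 11110000 matches 11110xxx → 4-byte sequence.
Byte 1: 0xF0 = 11110000, payload 000 (3 bits).
Byte 2: 0x9F = 10011111 (10xxxxxx ✓), payload 011111.
Byte 3: 0x99 = 10011001 (10xxxxxx ✓), payload 011001.
Byte 4: 0x87 = 10000111 (10xxxxxx ✓), payload 000111.
Concatenate: 000011111011001000111 = 0x1F647 (21 bits → U+1F647).

U+1F647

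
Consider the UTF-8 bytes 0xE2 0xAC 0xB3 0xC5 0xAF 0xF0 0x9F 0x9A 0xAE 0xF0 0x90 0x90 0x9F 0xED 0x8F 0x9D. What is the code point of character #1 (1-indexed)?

U+2B33

Offset 0: leading byte 0xE2 = 11100010 → 3-byte char #1 = E2 AC B3.
Leading byte 0xE2 = 11100010 matches 1110xxxx → 3-byte sequence.
Byte 1: 0xE2 = 11100010, payload 0010 (4 bits).
Byte 2: 0xAC = 10101100 (10xxxxxx ✓), payload 101100.
Byte 3: 0xB3 = 10110011 (10xxxxxx ✓), payload 110011.
Concatenate: 0010101100110011 = 0x2B33 (16 bits → U+2B33).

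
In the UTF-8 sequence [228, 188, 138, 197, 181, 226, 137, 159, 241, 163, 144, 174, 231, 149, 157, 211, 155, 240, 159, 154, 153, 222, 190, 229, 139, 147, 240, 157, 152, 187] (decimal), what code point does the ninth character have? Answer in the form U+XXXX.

Offset 0: leading byte 0xE4 = 11100100 → 3-byte char #1 = E4 BC 8A.
Offset 3: leading byte 0xC5 = 11000101 → 2-byte char #2 = C5 B5.
Offset 5: leading byte 0xE2 = 11100010 → 3-byte char #3 = E2 89 9F.
Offset 8: leading byte 0xF1 = 11110001 → 4-byte char #4 = F1 A3 90 AE.
Offset 12: leading byte 0xE7 = 11100111 → 3-byte char #5 = E7 95 9D.
Offset 15: leading byte 0xD3 = 11010011 → 2-byte char #6 = D3 9B.
Offset 17: leading byte 0xF0 = 11110000 → 4-byte char #7 = F0 9F 9A 99.
Offset 21: leading byte 0xDE = 11011110 → 2-byte char #8 = DE BE.
Offset 23: leading byte 0xE5 = 11100101 → 3-byte char #9 = E5 8B 93.
Leading byte 0xE5 = 11100101 matches 1110xxxx → 3-byte sequence.
Byte 1: 0xE5 = 11100101, payload 0101 (4 bits).
Byte 2: 0x8B = 10001011 (10xxxxxx ✓), payload 001011.
Byte 3: 0x93 = 10010011 (10xxxxxx ✓), payload 010011.
Concatenate: 0101001011010011 = 0x52D3 (16 bits → U+52D3).

U+52D3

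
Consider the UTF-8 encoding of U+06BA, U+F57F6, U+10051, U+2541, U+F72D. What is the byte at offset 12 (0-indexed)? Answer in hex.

U+06BA → 2-byte form DA BA at offsets 0–1.
U+F57F6 → 4-byte form F3 B5 9F B6 at offsets 2–5.
U+10051 → 4-byte form F0 90 81 91 at offsets 6–9.
U+2541 → 3-byte form E2 95 81 at offsets 10–12.
Offset 12 falls in char 4's range; it's byte 3 of E2 95 81 = 0x81.

0x81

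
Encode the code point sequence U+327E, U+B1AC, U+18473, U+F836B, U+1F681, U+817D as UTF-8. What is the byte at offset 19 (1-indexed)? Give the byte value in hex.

1-indexed offset 19 is 0-indexed offset 18.
U+327E → 3-byte form E3 89 BE at offsets 0–2.
U+B1AC → 3-byte form EB 86 AC at offsets 3–5.
U+18473 → 4-byte form F0 98 91 B3 at offsets 6–9.
U+F836B → 4-byte form F3 B8 8D AB at offsets 10–13.
U+1F681 → 4-byte form F0 9F 9A 81 at offsets 14–17.
U+817D → 3-byte form E8 85 BD at offsets 18–20.
Offset 18 falls in char 6's range; it's byte 1 of E8 85 BD = 0xE8.

0xE8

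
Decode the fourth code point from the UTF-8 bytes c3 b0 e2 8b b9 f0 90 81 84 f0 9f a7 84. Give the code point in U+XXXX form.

Offset 0: leading byte 0xC3 = 11000011 → 2-byte char #1 = C3 B0.
Offset 2: leading byte 0xE2 = 11100010 → 3-byte char #2 = E2 8B B9.
Offset 5: leading byte 0xF0 = 11110000 → 4-byte char #3 = F0 90 81 84.
Offset 9: leading byte 0xF0 = 11110000 → 4-byte char #4 = F0 9F A7 84.
Leading byte 0xF0 = 11110000 matches 11110xxx → 4-byte sequence.
Byte 1: 0xF0 = 11110000, payload 000 (3 bits).
Byte 2: 0x9F = 10011111 (10xxxxxx ✓), payload 011111.
Byte 3: 0xA7 = 10100111 (10xxxxxx ✓), payload 100111.
Byte 4: 0x84 = 10000100 (10xxxxxx ✓), payload 000100.
Concatenate: 000011111100111000100 = 0x1F9C4 (21 bits → U+1F9C4).

U+1F9C4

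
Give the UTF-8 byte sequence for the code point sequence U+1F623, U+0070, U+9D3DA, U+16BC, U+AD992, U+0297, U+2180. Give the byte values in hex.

U+1F623: 4-byte form → F0 9F 98 A3.
U+0070: 1-byte form → 70.
U+9D3DA: 4-byte form → F2 9D 8F 9A.
U+16BC: 3-byte form → E1 9A BC.
U+AD992: 4-byte form → F2 AD A6 92.
U+0297: 2-byte form → CA 97.
U+2180: 3-byte form → E2 86 80.
Concatenated (21 bytes): F0 9F 98 A3 70 F2 9D 8F 9A E1 9A BC F2 AD A6 92 CA 97 E2 86 80.

F0 9F 98 A3 70 F2 9D 8F 9A E1 9A BC F2 AD A6 92 CA 97 E2 86 80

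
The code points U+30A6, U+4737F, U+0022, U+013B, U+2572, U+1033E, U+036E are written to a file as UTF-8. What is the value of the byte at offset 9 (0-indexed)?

U+30A6 → 3-byte form E3 82 A6 at offsets 0–2.
U+4737F → 4-byte form F1 87 8D BF at offsets 3–6.
U+0022 → 1-byte form 22 at offsets 7–7.
U+013B → 2-byte form C4 BB at offsets 8–9.
Offset 9 falls in char 4's range; it's byte 2 of C4 BB = 0xBB.

0xBB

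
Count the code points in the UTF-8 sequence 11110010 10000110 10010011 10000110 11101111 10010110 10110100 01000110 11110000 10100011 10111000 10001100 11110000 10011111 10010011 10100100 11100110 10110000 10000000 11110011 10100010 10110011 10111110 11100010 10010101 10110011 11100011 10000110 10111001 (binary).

Byte at offset 0: 0xF2 = 11110010 → 4-byte char (#1). Advance 4.
Byte at offset 4: 0xEF = 11101111 → 3-byte char (#2). Advance 3.
Byte at offset 7: 0x46 = 01000110 → 1-byte char (#3). Advance 1.
Byte at offset 8: 0xF0 = 11110000 → 4-byte char (#4). Advance 4.
Byte at offset 12: 0xF0 = 11110000 → 4-byte char (#5). Advance 4.
Byte at offset 16: 0xE6 = 11100110 → 3-byte char (#6). Advance 3.
Byte at offset 19: 0xF3 = 11110011 → 4-byte char (#7). Advance 4.
Byte at offset 23: 0xE2 = 11100010 → 3-byte char (#8). Advance 3.
Byte at offset 26: 0xE3 = 11100011 → 3-byte char (#9). Advance 3.
Reached end at offset 29 after 9 code points.

9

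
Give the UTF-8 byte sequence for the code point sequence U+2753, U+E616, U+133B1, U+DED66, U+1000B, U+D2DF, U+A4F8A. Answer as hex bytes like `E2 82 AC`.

U+2753: 3-byte form → E2 9D 93.
U+E616: 3-byte form → EE 98 96.
U+133B1: 4-byte form → F0 93 8E B1.
U+DED66: 4-byte form → F3 9E B5 A6.
U+1000B: 4-byte form → F0 90 80 8B.
U+D2DF: 3-byte form → ED 8B 9F.
U+A4F8A: 4-byte form → F2 A4 BE 8A.
Concatenated (25 bytes): E2 9D 93 EE 98 96 F0 93 8E B1 F3 9E B5 A6 F0 90 80 8B ED 8B 9F F2 A4 BE 8A.

E2 9D 93 EE 98 96 F0 93 8E B1 F3 9E B5 A6 F0 90 80 8B ED 8B 9F F2 A4 BE 8A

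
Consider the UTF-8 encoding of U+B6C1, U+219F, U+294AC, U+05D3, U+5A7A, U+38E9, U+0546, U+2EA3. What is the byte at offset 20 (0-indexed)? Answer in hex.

U+B6C1 → 3-byte form EB 9B 81 at offsets 0–2.
U+219F → 3-byte form E2 86 9F at offsets 3–5.
U+294AC → 4-byte form F0 A9 92 AC at offsets 6–9.
U+05D3 → 2-byte form D7 93 at offsets 10–11.
U+5A7A → 3-byte form E5 A9 BA at offsets 12–14.
U+38E9 → 3-byte form E3 A3 A9 at offsets 15–17.
U+0546 → 2-byte form D5 86 at offsets 18–19.
U+2EA3 → 3-byte form E2 BA A3 at offsets 20–22.
Offset 20 falls in char 8's range; it's byte 1 of E2 BA A3 = 0xE2.

0xE2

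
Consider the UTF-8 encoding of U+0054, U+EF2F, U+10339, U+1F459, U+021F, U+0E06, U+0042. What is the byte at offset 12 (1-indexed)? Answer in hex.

1-indexed offset 12 is 0-indexed offset 11.
U+0054 → 1-byte form 54 at offsets 0–0.
U+EF2F → 3-byte form EE BC AF at offsets 1–3.
U+10339 → 4-byte form F0 90 8C B9 at offsets 4–7.
U+1F459 → 4-byte form F0 9F 91 99 at offsets 8–11.
Offset 11 falls in char 4's range; it's byte 4 of F0 9F 91 99 = 0x99.

0x99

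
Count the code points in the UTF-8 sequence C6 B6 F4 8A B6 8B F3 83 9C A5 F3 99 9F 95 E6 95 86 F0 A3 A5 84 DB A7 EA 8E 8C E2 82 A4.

9

Byte at offset 0: 0xC6 = 11000110 → 2-byte char (#1). Advance 2.
Byte at offset 2: 0xF4 = 11110100 → 4-byte char (#2). Advance 4.
Byte at offset 6: 0xF3 = 11110011 → 4-byte char (#3). Advance 4.
Byte at offset 10: 0xF3 = 11110011 → 4-byte char (#4). Advance 4.
Byte at offset 14: 0xE6 = 11100110 → 3-byte char (#5). Advance 3.
Byte at offset 17: 0xF0 = 11110000 → 4-byte char (#6). Advance 4.
Byte at offset 21: 0xDB = 11011011 → 2-byte char (#7). Advance 2.
Byte at offset 23: 0xEA = 11101010 → 3-byte char (#8). Advance 3.
Byte at offset 26: 0xE2 = 11100010 → 3-byte char (#9). Advance 3.
Reached end at offset 29 after 9 code points.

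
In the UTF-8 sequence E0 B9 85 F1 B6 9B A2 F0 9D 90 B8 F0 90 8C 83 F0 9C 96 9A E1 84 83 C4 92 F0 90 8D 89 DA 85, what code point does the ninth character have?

U+0685

Offset 0: leading byte 0xE0 = 11100000 → 3-byte char #1 = E0 B9 85.
Offset 3: leading byte 0xF1 = 11110001 → 4-byte char #2 = F1 B6 9B A2.
Offset 7: leading byte 0xF0 = 11110000 → 4-byte char #3 = F0 9D 90 B8.
Offset 11: leading byte 0xF0 = 11110000 → 4-byte char #4 = F0 90 8C 83.
Offset 15: leading byte 0xF0 = 11110000 → 4-byte char #5 = F0 9C 96 9A.
Offset 19: leading byte 0xE1 = 11100001 → 3-byte char #6 = E1 84 83.
Offset 22: leading byte 0xC4 = 11000100 → 2-byte char #7 = C4 92.
Offset 24: leading byte 0xF0 = 11110000 → 4-byte char #8 = F0 90 8D 89.
Offset 28: leading byte 0xDA = 11011010 → 2-byte char #9 = DA 85.
Leading byte 0xDA = 11011010 matches 110xxxxx → 2-byte sequence.
Byte 1: 0xDA = 11011010, payload 11010 (5 bits).
Byte 2: 0x85 = 10000101 (10xxxxxx ✓), payload 000101.
Concatenate: 11010000101 = 0x685 (11 bits → U+0685).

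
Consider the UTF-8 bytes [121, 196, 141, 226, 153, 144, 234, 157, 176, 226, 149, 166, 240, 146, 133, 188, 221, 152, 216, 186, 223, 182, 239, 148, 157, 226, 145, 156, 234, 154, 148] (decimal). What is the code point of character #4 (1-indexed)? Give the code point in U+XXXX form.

Offset 0: leading byte 0x79 = 01111001 → 1-byte char #1 = 79.
Offset 1: leading byte 0xC4 = 11000100 → 2-byte char #2 = C4 8D.
Offset 3: leading byte 0xE2 = 11100010 → 3-byte char #3 = E2 99 90.
Offset 6: leading byte 0xEA = 11101010 → 3-byte char #4 = EA 9D B0.
Leading byte 0xEA = 11101010 matches 1110xxxx → 3-byte sequence.
Byte 1: 0xEA = 11101010, payload 1010 (4 bits).
Byte 2: 0x9D = 10011101 (10xxxxxx ✓), payload 011101.
Byte 3: 0xB0 = 10110000 (10xxxxxx ✓), payload 110000.
Concatenate: 1010011101110000 = 0xA770 (16 bits → U+A770).

U+A770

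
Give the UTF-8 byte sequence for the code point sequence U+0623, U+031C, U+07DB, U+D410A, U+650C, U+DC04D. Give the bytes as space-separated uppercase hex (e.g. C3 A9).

D8 A3 CC 9C DF 9B F3 94 84 8A E6 94 8C F3 9C 81 8D

U+0623: 2-byte form → D8 A3.
U+031C: 2-byte form → CC 9C.
U+07DB: 2-byte form → DF 9B.
U+D410A: 4-byte form → F3 94 84 8A.
U+650C: 3-byte form → E6 94 8C.
U+DC04D: 4-byte form → F3 9C 81 8D.
Concatenated (17 bytes): D8 A3 CC 9C DF 9B F3 94 84 8A E6 94 8C F3 9C 81 8D.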